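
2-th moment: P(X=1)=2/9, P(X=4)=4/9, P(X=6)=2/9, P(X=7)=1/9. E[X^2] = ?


E[X^2] = sum(x^2 * P(x))
= 1*2/9 + 16*4/9 + 36*2/9 + 49*1/9
= 187/9

187/9


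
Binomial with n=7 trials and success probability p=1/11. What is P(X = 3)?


P(X=3) = C(7,3) * p^3 * (1-p)^4
= 35 * 1/1331 * 10000/14641
= 350000/19487171

350000/19487171


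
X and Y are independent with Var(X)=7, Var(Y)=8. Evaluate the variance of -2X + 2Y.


Independence => Cov(X,Y)=0
Var(-2X + 2Y) = (-2)^2*Var(X) + 2^2*Var(Y)
= 4*7 + 4*8 = 60

60


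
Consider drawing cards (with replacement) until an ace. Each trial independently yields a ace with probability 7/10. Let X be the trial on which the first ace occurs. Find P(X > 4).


P(X > 4) = P(first 4 trials all fail) = (1-p)^4 = (3/10)^4 = 81/10000

81/10000


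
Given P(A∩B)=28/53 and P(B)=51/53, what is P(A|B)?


P(A|B) = P(A∩B)/P(B) = (28/53)/(51/53) = 28/51

28/51


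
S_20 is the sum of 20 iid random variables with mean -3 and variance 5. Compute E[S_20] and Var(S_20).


E[S_n] = n*mu = 20*-3 = -60
Var(S_n) = n*sigma^2 = 20*5 = 100

E[S_20]=-60, Var(S_20)=100


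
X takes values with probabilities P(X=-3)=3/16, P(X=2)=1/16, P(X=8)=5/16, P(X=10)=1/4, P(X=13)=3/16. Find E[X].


E[X] = sum(x * P(x))
= -3*3/16 + 2*1/16 + 8*5/16 + 10*1/4 + 13*3/16
= 7

7


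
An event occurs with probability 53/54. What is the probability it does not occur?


P(A') = 1 - P(A) = 1 - 53/54 = 1/54

1/54


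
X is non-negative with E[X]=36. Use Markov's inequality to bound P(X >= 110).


Markov: P(X >= a) <= E[X]/a
P(X >= 110) <= 36/110 = 18/55

18/55


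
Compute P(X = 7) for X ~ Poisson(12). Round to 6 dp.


P(X=7) = e^(-12) * 12^7 / 7!
≈ 0.000006144212353 * 35831808 / 5040
≈ 0.043682

0.043682


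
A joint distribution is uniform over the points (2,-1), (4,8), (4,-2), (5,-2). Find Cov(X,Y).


E[X]=15/4, E[Y]=3/4, E[XY]=3
Cov(X,Y) = E[XY] - E[X]E[Y] = 3 - 15/4*3/4 = 3/16

3/16


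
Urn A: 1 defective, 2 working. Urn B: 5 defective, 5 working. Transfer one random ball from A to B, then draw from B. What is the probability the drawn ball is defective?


P(transfer defective) = 1/3; P(transfer working) = 2/3
If defective transferred: Urn II has 6 defective of 11, so P(defective|defective moved) = 6/11
If working transferred: Urn II has 5 defective of 11, so P(defective|working moved) = 5/11
By total probability: P(defective) = 1/3*6/11 + 2/3*5/11 = 16/33

16/33


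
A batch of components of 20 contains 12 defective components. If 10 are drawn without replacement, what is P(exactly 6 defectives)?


P(X=6) = C(12,6)*C(8,4) / C(20,10)
= 924*70 / 184756
= 64680/184756 = 1470/4199

1470/4199


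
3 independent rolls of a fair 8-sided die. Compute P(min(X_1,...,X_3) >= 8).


P(min >= 8) = P(all X_i >= 8) = (P(X_1 >= 8))^3
= (1/8)^3 = 1/512

1/512


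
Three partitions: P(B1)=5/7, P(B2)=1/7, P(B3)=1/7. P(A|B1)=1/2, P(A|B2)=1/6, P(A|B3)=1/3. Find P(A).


P(A) = P(A|B1)P(B1) + P(A|B2)P(B2) + P(A|B3)P(B3)
= 1/2*5/7 + 1/6*1/7 + 1/3*1/7
= 5/14 + 1/42 + 1/21 = 3/7

3/7


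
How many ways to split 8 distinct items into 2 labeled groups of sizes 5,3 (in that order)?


8! = 40320
Denominator: 5!=120 * 3!=6
Coefficient = 40320 / 720 = 56

56


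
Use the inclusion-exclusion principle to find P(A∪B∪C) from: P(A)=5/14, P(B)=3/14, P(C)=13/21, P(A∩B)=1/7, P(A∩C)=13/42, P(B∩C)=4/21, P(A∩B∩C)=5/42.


P(A∪B∪C) = P(A)+P(B)+P(C) - P(AB)-P(AC)-P(BC) + P(ABC)
= 5/14+3/14+13/21 - 1/7-13/42-4/21 + 5/42
= 2/3

2/3


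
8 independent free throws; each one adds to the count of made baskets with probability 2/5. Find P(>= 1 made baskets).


P(at least one) = 1 - P(none)
P(none) = (1 - 2/5)^8 = (3/5)^8 = 6561/390625
P(at least one) = 1 - 6561/390625 = 384064/390625

384064/390625


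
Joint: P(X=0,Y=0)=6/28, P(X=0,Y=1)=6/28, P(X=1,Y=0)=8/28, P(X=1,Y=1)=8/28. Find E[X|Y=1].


P(Y=1) = 14/28
E[X|Y=1] = (0*6 + 1*8)/14 = 8/14 = 4/7

4/7


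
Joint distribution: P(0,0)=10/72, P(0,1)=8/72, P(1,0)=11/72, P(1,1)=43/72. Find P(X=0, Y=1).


Read from table: P(X=0, Y=1) = 8/72 = 1/9

1/9


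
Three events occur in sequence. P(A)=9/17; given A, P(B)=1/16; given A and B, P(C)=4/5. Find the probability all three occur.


P(A∩B∩C) = P(A) * P(B|A) * P(C|A∩B)
= 9/17 * 1/16 * 4/5
= 9/272 * 4/5 = 9/340

9/340


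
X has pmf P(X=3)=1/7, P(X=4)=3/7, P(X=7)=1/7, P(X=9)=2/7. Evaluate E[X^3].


E[X^3] = sum(x^3 * P(x))
= 27*1/7 + 64*3/7 + 343*1/7 + 729*2/7
= 2020/7

2020/7


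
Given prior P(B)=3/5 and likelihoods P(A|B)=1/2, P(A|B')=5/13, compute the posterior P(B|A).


P(A) = P(A|B)P(B) + P(A|B')P(B') = 1/2*3/5 + 5/13*2/5 = 59/130
P(B|A) = P(A|B)P(B)/P(A) = (3/10)/(59/130) = 39/59

39/59


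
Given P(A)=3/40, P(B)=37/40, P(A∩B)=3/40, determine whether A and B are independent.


P(A)*P(B) = 3/40*37/40 = 111/1600
P(A∩B) = 3/40 != 111/1600, so not independent

No, A and B are not independent


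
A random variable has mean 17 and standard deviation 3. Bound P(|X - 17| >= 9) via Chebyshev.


k = 9/3 = 3
Chebyshev: P(|X-mu| >= k*sigma) <= 1/k^2 = 1/3^2 = 1/9

1/9


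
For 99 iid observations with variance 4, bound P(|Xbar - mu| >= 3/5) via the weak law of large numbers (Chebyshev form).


Var(Xbar) = Var(X)/n = 4/99
Chebyshev: P(|Xbar-mu| >= 3/5) <= Var(Xbar)/(3/5)^2 = (4/99)/(9/25) = 100/891

100/891


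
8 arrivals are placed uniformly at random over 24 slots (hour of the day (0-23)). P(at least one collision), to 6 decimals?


P(all different) = prod((24-i)/24 for i=0..7) = 0.269399
P(at least one match) = 1 - 0.269399 = 0.730601

0.730601


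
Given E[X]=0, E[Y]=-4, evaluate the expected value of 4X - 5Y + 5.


E[4X - 5Y + 5] = 4*E[X] - 5*E[Y] + 5
= (4)*(0) + (-5)*(-4) + (5)
= 0 + 20 + 5 = 25

25


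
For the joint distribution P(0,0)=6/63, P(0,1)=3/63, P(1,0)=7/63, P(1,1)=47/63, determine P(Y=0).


P(Y=0) = P(0,0)+P(1,0) = 6/63 + 7/63 = 13/63

13/63


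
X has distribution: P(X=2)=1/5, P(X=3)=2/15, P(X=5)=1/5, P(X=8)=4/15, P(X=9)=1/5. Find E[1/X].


E[1/X] = sum(g(x)*P(x))
= 1/2*1/5 + 1/3*2/15 + 1/5*1/5 + 1/8*4/15 + 1/9*1/5
= 6/25

6/25


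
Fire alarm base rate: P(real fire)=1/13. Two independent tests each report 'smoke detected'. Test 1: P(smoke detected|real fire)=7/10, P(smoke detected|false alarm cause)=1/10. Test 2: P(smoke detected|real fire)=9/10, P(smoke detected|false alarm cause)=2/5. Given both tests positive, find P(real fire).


After test 1: P(+) = 7/10*1/13 + 1/10*12/13 = 19/130
P(B|+) = (7/130)/(19/130) = 7/19
After test 2 (use post1 as new prior): P(+) = 9/10*7/19 + 2/5*12/19 = 111/190
P(B|+,+) = (63/190)/(111/190) = 21/37

21/37


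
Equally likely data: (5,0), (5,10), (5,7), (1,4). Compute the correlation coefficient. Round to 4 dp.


Cov(X,Y) = 1.2500, Var(X) = 3.0000, Var(Y) = 13.6875
rho = Cov/(sqrt(VarX)*sqrt(VarY)) = 0.1951

0.1951


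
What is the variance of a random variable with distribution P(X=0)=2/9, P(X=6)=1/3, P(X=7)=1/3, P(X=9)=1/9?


E[X] = 16/3, E[X^2] = 112/3
Var(X) = E[X^2] - (E[X])^2 = 112/3 - (16/3)^2 = 80/9

80/9


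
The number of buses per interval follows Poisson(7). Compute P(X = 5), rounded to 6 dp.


P(X=5) = e^(-7) * 7^5 / 5!
≈ 0.0009118819656 * 16807 / 120
≈ 0.127717

0.127717


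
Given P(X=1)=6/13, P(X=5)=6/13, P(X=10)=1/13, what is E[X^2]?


E[X^2] = sum(g(x)*P(x))
= 1*6/13 + 25*6/13 + 100*1/13
= 256/13

256/13


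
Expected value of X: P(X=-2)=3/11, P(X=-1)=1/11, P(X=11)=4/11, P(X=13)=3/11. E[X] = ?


E[X] = sum(x * P(x))
= -2*3/11 - 1*1/11 + 11*4/11 + 13*3/11
= 76/11

76/11


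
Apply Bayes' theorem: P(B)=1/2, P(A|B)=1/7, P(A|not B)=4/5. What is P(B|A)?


P(A) = P(A|B)P(B) + P(A|B')P(B') = 1/7*1/2 + 4/5*1/2 = 33/70
P(B|A) = P(A|B)P(B)/P(A) = (1/14)/(33/70) = 5/33

5/33


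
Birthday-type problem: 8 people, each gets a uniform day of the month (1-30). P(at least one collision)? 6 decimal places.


P(all different) = prod((30-i)/30 for i=0..7) = 0.359686
P(at least one match) = 1 - 0.359686 = 0.640314

0.640314


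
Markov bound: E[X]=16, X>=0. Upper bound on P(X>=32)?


Markov: P(X >= a) <= E[X]/a
P(X >= 32) <= 16/32 = 1/2

1/2


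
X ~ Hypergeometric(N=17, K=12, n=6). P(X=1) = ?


P(X=1) = C(12,1)*C(5,5) / C(17,6)
= 12*1 / 12376
= 12/12376 = 3/3094

3/3094


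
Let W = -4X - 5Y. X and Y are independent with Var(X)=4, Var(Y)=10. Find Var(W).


Independence => Cov(X,Y)=0
Var(-4X - 5Y) = (-4)^2*Var(X) + (-5)^2*Var(Y)
= 16*4 + 25*10 = 314

314


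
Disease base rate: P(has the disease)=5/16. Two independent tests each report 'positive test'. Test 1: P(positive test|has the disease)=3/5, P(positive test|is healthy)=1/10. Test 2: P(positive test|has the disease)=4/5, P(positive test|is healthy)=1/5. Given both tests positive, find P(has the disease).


After test 1: P(+) = 3/5*5/16 + 1/10*11/16 = 41/160
P(B|+) = (3/16)/(41/160) = 30/41
After test 2 (use post1 as new prior): P(+) = 4/5*30/41 + 1/5*11/41 = 131/205
P(B|+,+) = (24/41)/(131/205) = 120/131

120/131


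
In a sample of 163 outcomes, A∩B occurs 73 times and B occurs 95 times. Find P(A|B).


P(A|B) = P(A∩B)/P(B) = (73/163)/(95/163) = 73/95

73/95


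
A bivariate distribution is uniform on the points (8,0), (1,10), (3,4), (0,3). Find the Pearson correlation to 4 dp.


Cov(X,Y) = -7.2500, Var(X) = 9.5000, Var(Y) = 13.1875
rho = Cov/(sqrt(VarX)*sqrt(VarY)) = -0.6477

-0.6477


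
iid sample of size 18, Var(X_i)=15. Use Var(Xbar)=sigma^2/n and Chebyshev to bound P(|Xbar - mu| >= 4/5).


Var(Xbar) = Var(X)/n = 15/18
Chebyshev: P(|Xbar-mu| >= 4/5) <= Var(Xbar)/(4/5)^2 = (5/6)/(16/25) = 125/96
Bound exceeds 1, so trivial bound: 1

1


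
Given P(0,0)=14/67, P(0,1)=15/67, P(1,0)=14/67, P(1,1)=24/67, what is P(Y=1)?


P(Y=1) = P(0,1)+P(1,1) = 15/67 + 24/67 = 39/67

39/67


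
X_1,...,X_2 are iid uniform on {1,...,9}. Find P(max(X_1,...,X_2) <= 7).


P(max <= 7) = P(all X_i <= 7) = (P(X_1 <= 7))^2
= (7/9)^2 = 49/81

49/81


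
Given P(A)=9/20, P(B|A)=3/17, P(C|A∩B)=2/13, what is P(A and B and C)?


P(A∩B∩C) = P(A) * P(B|A) * P(C|A∩B)
= 9/20 * 3/17 * 2/13
= 27/340 * 2/13 = 27/2210

27/2210


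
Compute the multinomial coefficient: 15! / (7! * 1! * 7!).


15! = 1307674368000
Denominator: 7!=5040 * 1!=1 * 7!=5040
Coefficient = 1307674368000 / 25401600 = 51480

51480


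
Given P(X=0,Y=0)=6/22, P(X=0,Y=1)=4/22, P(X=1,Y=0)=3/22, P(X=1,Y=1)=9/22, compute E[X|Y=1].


P(Y=1) = 13/22
E[X|Y=1] = (0*4 + 1*9)/13 = 9/13

9/13


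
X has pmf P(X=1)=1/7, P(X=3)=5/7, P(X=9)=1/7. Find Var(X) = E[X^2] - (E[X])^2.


E[X] = 25/7, E[X^2] = 127/7
Var(X) = E[X^2] - (E[X])^2 = 127/7 - (25/7)^2 = 264/49

264/49


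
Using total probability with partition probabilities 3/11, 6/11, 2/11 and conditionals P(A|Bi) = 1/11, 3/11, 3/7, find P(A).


P(A) = P(A|B1)P(B1) + P(A|B2)P(B2) + P(A|B3)P(B3)
= 1/11*3/11 + 3/11*6/11 + 3/7*2/11
= 3/121 + 18/121 + 6/77 = 213/847

213/847


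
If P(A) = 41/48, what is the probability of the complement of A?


P(A') = 1 - P(A) = 1 - 41/48 = 7/48

7/48


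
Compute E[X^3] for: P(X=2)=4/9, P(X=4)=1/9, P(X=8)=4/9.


E[X^3] = sum(x^3 * P(x))
= 8*4/9 + 64*1/9 + 512*4/9
= 2144/9

2144/9


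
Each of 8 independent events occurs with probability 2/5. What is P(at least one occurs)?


P(at least one) = 1 - P(none)
P(none) = (1 - 2/5)^8 = (3/5)^8 = 6561/390625
P(at least one) = 1 - 6561/390625 = 384064/390625

384064/390625


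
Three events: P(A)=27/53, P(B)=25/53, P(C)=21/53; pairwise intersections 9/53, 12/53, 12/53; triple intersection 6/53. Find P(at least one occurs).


P(A∪B∪C) = P(A)+P(B)+P(C) - P(AB)-P(AC)-P(BC) + P(ABC)
= 27/53+25/53+21/53 - 9/53-12/53-12/53 + 6/53
= 46/53

46/53


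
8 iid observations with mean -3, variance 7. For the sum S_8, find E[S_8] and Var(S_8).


E[S_n] = n*mu = 8*-3 = -24
Var(S_n) = n*sigma^2 = 8*7 = 56

E[S_8]=-24, Var(S_8)=56


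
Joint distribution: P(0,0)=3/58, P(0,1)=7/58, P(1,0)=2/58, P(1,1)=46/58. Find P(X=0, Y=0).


Read from table: P(X=0, Y=0) = 3/58

3/58


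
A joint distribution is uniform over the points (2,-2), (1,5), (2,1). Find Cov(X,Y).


E[X]=5/3, E[Y]=4/3, E[XY]=1
Cov(X,Y) = E[XY] - E[X]E[Y] = 1 - 5/3*4/3 = -11/9

-11/9


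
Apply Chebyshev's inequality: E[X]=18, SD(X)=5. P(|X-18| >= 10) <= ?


k = 10/5 = 2
Chebyshev: P(|X-mu| >= k*sigma) <= 1/k^2 = 1/2^2 = 1/4

1/4


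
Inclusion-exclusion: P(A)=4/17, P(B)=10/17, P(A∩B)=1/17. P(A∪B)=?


P(A∪B) = P(A) + P(B) - P(A∩B)
= 4/17 + 10/17 - 1/17 = 13/17

13/17


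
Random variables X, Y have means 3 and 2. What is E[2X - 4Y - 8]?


E[2X - 4Y - 8] = 2*E[X] - 4*E[Y] - 8
= (2)*(3) + (-4)*(2) + (-8)
= 6 - 8 - 8 = -10

-10


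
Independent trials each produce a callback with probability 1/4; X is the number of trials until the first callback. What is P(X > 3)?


P(X > 3) = P(first 3 trials all fail) = (1-p)^3 = (3/4)^3 = 27/64

27/64


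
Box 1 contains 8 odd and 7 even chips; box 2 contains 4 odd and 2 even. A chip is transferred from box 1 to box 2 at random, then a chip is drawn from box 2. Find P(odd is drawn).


P(transfer odd) = 8/15; P(transfer even) = 7/15
If odd transferred: Urn II has 5 odd of 7, so P(odd|odd moved) = 5/7
If even transferred: Urn II has 4 odd of 7, so P(odd|even moved) = 4/7
By total probability: P(odd) = 8/15*5/7 + 7/15*4/7 = 68/105

68/105


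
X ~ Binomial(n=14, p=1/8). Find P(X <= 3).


P(X<=3) = P(X=0) + P(X=1) + P(X=2) + P(X=3)
= 678223072849/4398046511104 + 678223072849/2199023255552 + 1259557135291/4398046511104 + 179936733613/1099511627776
= 2006986644145/2199023255552

2006986644145/2199023255552


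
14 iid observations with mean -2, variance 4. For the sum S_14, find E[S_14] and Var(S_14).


E[S_n] = n*mu = 14*-2 = -28
Var(S_n) = n*sigma^2 = 14*4 = 56

E[S_14]=-28, Var(S_14)=56


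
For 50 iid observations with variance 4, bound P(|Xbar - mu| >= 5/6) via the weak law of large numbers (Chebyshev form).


Var(Xbar) = Var(X)/n = 4/50
Chebyshev: P(|Xbar-mu| >= 5/6) <= Var(Xbar)/(5/6)^2 = (2/25)/(25/36) = 72/625

72/625


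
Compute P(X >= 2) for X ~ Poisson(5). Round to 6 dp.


P(X>=2) = 1 - P(X<=1) = 1 - (e^(-5)*5^0/0! + e^(-5)*5^1/1!)
≈ 1 - (0.0067379470 + 0.0336897350)
= 1 - 0.0404276820 = 0.9595723180
≈ 0.959572

0.959572


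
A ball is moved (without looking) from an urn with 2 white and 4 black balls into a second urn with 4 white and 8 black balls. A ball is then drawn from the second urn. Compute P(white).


P(transfer white) = 2/6 = 1/3; P(transfer black) = 2/3
If white transferred: Urn II has 5 white of 13, so P(white|white moved) = 5/13
If black transferred: Urn II has 4 white of 13, so P(white|black moved) = 4/13
By total probability: P(white) = 1/3*5/13 + 2/3*4/13 = 1/3

1/3


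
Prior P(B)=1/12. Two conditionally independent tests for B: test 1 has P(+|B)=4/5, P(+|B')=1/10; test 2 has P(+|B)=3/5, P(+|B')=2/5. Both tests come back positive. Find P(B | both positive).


After test 1: P(+) = 4/5*1/12 + 1/10*11/12 = 19/120
P(B|+) = (1/15)/(19/120) = 8/19
After test 2 (use post1 as new prior): P(+) = 3/5*8/19 + 2/5*11/19 = 46/95
P(B|+,+) = (24/95)/(46/95) = 12/23

12/23


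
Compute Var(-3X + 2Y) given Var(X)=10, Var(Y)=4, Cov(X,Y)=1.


Var(-3X + 2Y) = (-3)^2*Var(X) + 2^2*Var(Y) + 2*(-3)*2*Cov(X,Y)
= 9*10 + 4*4 - 12*1
= 90 + 16 - 12 = 94

94


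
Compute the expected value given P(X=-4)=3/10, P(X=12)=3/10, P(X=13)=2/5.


E[X] = sum(x * P(x))
= -4*3/10 + 12*3/10 + 13*2/5
= 38/5

38/5


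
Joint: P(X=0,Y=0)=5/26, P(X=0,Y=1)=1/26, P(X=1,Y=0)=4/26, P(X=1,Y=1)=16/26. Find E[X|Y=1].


P(Y=1) = 17/26
E[X|Y=1] = (0*1 + 1*16)/17 = 16/17

16/17


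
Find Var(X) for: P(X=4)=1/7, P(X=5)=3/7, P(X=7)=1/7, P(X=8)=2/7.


E[X] = 6, E[X^2] = 268/7
Var(X) = E[X^2] - (E[X])^2 = 268/7 - (6)^2 = 16/7

16/7


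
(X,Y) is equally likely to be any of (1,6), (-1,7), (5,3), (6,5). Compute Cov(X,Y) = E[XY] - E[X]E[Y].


E[X]=11/4, E[Y]=21/4, E[XY]=11
Cov(X,Y) = E[XY] - E[X]E[Y] = 11 - 11/4*21/4 = -55/16

-55/16


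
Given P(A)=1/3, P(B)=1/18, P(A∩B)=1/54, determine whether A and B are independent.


P(A)*P(B) = 1/3*1/18 = 1/54
P(A∩B) = 1/54, which equals P(A)P(B), so independent

Yes, A and B are independent


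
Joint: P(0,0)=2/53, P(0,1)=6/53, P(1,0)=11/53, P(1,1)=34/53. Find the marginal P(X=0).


P(X=0) = P(0,0)+P(0,1) = 2/53 + 6/53 = 8/53

8/53


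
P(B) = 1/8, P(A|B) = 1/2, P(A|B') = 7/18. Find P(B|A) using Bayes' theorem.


P(A) = P(A|B)P(B) + P(A|B')P(B') = 1/2*1/8 + 7/18*7/8 = 29/72
P(B|A) = P(A|B)P(B)/P(A) = (1/16)/(29/72) = 9/58

9/58


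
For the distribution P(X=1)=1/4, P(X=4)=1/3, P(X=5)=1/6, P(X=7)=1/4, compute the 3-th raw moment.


E[X^3] = sum(x^3 * P(x))
= 1*1/4 + 64*1/3 + 125*1/6 + 343*1/4
= 769/6

769/6


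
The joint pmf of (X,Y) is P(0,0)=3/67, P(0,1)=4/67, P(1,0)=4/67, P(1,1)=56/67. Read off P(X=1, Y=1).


Read from table: P(X=1, Y=1) = 56/67

56/67


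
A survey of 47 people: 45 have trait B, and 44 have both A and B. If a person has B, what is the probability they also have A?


P(A|B) = P(A∩B)/P(B) = (44/47)/(45/47) = 44/45

44/45


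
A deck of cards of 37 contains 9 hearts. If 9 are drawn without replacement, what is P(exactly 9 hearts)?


P(X=9) = C(9,9)*C(28,0) / C(37,9)
= 1*1 / 124403620
= 1/124403620

1/124403620


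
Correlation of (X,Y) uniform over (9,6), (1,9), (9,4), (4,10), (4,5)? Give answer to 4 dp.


Cov(X,Y) = -4.9200, Var(X) = 9.8400, Var(Y) = 5.3600
rho = Cov/(sqrt(VarX)*sqrt(VarY)) = -0.6775

-0.6775


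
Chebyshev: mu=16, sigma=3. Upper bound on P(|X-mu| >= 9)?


k = 9/3 = 3
Chebyshev: P(|X-mu| >= k*sigma) <= 1/k^2 = 1/3^2 = 1/9

1/9


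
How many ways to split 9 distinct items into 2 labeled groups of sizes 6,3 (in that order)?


9! = 362880
Denominator: 6!=720 * 3!=6
Coefficient = 362880 / 4320 = 84

84


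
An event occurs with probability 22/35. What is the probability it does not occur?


P(A') = 1 - P(A) = 1 - 22/35 = 13/35

13/35


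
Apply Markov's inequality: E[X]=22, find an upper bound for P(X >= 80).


Markov: P(X >= a) <= E[X]/a
P(X >= 80) <= 22/80 = 11/40

11/40


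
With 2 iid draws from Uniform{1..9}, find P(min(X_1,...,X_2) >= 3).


P(min >= 3) = P(all X_i >= 3) = (P(X_1 >= 3))^2
= (7/9)^2 = 49/81

49/81


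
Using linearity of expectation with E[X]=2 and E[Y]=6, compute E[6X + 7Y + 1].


E[6X + 7Y + 1] = 6*E[X] + 7*E[Y] + 1
= (6)*(2) + (7)*(6) + (1)
= 12 + 42 + 1 = 55

55


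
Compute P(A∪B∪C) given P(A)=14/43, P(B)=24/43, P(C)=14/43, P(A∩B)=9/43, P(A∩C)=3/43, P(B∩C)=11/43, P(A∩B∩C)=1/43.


P(A∪B∪C) = P(A)+P(B)+P(C) - P(AB)-P(AC)-P(BC) + P(ABC)
= 14/43+24/43+14/43 - 9/43-3/43-11/43 + 1/43
= 30/43

30/43


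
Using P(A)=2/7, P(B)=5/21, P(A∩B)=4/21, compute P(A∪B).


P(A∪B) = P(A) + P(B) - P(A∩B)
= 2/7 + 5/21 - 4/21 = 1/3

1/3


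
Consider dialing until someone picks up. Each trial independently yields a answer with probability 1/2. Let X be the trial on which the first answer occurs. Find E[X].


For geometric (trials until first success), E[X] = 1/p = 1/(1/2) = 2

2


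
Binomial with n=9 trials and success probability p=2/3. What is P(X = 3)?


P(X=3) = C(9,3) * p^3 * (1-p)^6
= 84 * 8/27 * 1/729
= 224/6561

224/6561


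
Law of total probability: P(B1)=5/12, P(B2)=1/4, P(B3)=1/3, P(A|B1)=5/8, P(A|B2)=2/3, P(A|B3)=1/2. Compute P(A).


P(A) = P(A|B1)P(B1) + P(A|B2)P(B2) + P(A|B3)P(B3)
= 5/8*5/12 + 2/3*1/4 + 1/2*1/3
= 25/96 + 1/6 + 1/6 = 19/32

19/32


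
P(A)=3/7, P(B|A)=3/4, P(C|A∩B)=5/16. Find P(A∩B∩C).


P(A∩B∩C) = P(A) * P(B|A) * P(C|A∩B)
= 3/7 * 3/4 * 5/16
= 9/28 * 5/16 = 45/448

45/448


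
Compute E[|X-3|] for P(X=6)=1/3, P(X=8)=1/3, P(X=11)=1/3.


E[|X-3|] = sum(g(x)*P(x))
= 3*1/3 + 5*1/3 + 8*1/3
= 16/3

16/3


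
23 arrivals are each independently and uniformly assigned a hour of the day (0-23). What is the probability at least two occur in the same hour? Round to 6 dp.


P(all different) = prod((24-i)/24 for i=0..22) = 0.000000
P(at least one match) = 1 - 0.000000 = 1.000000

1.000000


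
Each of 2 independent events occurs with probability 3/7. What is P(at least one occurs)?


P(at least one) = 1 - P(none)
P(none) = (1 - 3/7)^2 = (4/7)^2 = 16/49
P(at least one) = 1 - 16/49 = 33/49

33/49


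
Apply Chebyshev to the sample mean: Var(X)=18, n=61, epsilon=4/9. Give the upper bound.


Var(Xbar) = Var(X)/n = 18/61
Chebyshev: P(|Xbar-mu| >= 4/9) <= Var(Xbar)/(4/9)^2 = (18/61)/(16/81) = 729/488
Bound exceeds 1, so trivial bound: 1

1


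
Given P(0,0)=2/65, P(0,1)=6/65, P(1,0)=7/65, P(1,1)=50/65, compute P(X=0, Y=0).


Read from table: P(X=0, Y=0) = 2/65

2/65


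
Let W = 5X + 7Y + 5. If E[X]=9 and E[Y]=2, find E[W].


E[5X + 7Y + 5] = 5*E[X] + 7*E[Y] + 5
= (5)*(9) + (7)*(2) + (5)
= 45 + 14 + 5 = 64

64


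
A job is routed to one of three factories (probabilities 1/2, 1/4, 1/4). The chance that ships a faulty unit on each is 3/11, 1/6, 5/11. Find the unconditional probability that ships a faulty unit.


P(A) = P(A|B1)P(B1) + P(A|B2)P(B2) + P(A|B3)P(B3)
= 3/11*1/2 + 1/6*1/4 + 5/11*1/4
= 3/22 + 1/24 + 5/44 = 7/24

7/24


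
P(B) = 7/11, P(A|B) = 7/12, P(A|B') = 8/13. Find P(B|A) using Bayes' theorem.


P(A) = P(A|B)P(B) + P(A|B')P(B') = 7/12*7/11 + 8/13*4/11 = 1021/1716
P(B|A) = P(A|B)P(B)/P(A) = (49/132)/(1021/1716) = 637/1021

637/1021


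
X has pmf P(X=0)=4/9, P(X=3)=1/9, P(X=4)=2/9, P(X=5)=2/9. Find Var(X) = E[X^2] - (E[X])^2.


E[X] = 7/3, E[X^2] = 91/9
Var(X) = E[X^2] - (E[X])^2 = 91/9 - (7/3)^2 = 14/3

14/3


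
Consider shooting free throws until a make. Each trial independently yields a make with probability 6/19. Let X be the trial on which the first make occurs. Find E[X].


For geometric (trials until first success), E[X] = 1/p = 1/(6/19) = 19/6

19/6


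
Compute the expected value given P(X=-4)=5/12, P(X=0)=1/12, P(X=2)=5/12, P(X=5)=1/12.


E[X] = sum(x * P(x))
= -4*5/12 + 0*1/12 + 2*5/12 + 5*1/12
= -5/12

-5/12


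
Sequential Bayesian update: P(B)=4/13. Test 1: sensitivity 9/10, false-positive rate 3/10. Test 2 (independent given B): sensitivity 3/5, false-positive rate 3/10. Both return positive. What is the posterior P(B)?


After test 1: P(+) = 9/10*4/13 + 3/10*9/13 = 63/130
P(B|+) = (18/65)/(63/130) = 4/7
After test 2 (use post1 as new prior): P(+) = 3/5*4/7 + 3/10*3/7 = 33/70
P(B|+,+) = (12/35)/(33/70) = 8/11

8/11


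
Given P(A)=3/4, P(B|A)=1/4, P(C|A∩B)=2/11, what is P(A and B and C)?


P(A∩B∩C) = P(A) * P(B|A) * P(C|A∩B)
= 3/4 * 1/4 * 2/11
= 3/16 * 2/11 = 3/88

3/88


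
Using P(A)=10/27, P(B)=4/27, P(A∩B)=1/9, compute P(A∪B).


P(A∪B) = P(A) + P(B) - P(A∩B)
= 10/27 + 4/27 - 1/9 = 11/27

11/27


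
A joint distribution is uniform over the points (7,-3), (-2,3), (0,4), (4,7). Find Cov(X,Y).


E[X]=9/4, E[Y]=11/4, E[XY]=1/4
Cov(X,Y) = E[XY] - E[X]E[Y] = 1/4 - 9/4*11/4 = -95/16

-95/16


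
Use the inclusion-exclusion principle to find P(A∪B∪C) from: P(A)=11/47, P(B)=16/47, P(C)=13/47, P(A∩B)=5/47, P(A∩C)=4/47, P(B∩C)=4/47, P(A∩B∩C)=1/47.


P(A∪B∪C) = P(A)+P(B)+P(C) - P(AB)-P(AC)-P(BC) + P(ABC)
= 11/47+16/47+13/47 - 5/47-4/47-4/47 + 1/47
= 28/47

28/47


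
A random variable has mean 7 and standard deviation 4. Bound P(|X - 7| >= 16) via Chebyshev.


k = 16/4 = 4
Chebyshev: P(|X-mu| >= k*sigma) <= 1/k^2 = 1/4^2 = 1/16

1/16


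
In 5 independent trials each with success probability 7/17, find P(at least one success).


P(at least one) = 1 - P(none)
P(none) = (1 - 7/17)^5 = (10/17)^5 = 100000/1419857
P(at least one) = 1 - 100000/1419857 = 1319857/1419857

1319857/1419857


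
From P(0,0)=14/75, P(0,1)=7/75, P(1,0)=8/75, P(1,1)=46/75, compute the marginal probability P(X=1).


P(X=1) = P(1,0)+P(1,1) = 8/75 + 46/75 = 54/75 = 18/25

18/25


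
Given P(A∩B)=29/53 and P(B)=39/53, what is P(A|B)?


P(A|B) = P(A∩B)/P(B) = (29/53)/(39/53) = 29/39

29/39


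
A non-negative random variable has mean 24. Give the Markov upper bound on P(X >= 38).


Markov: P(X >= a) <= E[X]/a
P(X >= 38) <= 24/38 = 12/19

12/19


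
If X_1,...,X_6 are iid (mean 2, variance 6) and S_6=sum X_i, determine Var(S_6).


By independence, Var(S_n) = n*Var(X_1) = 6*6 = 36

36


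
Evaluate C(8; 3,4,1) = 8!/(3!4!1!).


8! = 40320
Denominator: 3!=6 * 4!=24 * 1!=1
Coefficient = 40320 / 144 = 280

280


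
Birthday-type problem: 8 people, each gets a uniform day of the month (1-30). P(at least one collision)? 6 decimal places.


P(all different) = prod((30-i)/30 for i=0..7) = 0.359686
P(at least one match) = 1 - 0.359686 = 0.640314

0.640314


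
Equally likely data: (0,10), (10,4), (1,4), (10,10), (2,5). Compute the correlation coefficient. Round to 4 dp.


Cov(X,Y) = 0.4400, Var(X) = 19.8400, Var(Y) = 7.8400
rho = Cov/(sqrt(VarX)*sqrt(VarY)) = 0.0353

0.0353


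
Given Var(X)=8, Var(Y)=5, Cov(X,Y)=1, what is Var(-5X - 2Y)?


Var(-5X - 2Y) = (-5)^2*Var(X) + (-2)^2*Var(Y) + 2*(-5)*(-2)*Cov(X,Y)
= 25*8 + 4*5 + 20*1
= 200 + 20 + 20 = 240

240


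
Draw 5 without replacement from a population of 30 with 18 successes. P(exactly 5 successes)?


P(X=5) = C(18,5)*C(12,0) / C(30,5)
= 8568*1 / 142506
= 8568/142506 = 68/1131

68/1131


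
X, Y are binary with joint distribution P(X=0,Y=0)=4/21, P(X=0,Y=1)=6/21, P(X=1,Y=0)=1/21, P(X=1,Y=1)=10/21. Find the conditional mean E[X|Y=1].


P(Y=1) = 16/21
E[X|Y=1] = (0*6 + 1*10)/16 = 10/16 = 5/8

5/8


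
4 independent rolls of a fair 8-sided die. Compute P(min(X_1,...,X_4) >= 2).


P(min >= 2) = P(all X_i >= 2) = (P(X_1 >= 2))^4
= (7/8)^4 = 2401/4096

2401/4096


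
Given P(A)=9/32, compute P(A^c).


P(A') = 1 - P(A) = 1 - 9/32 = 23/32

23/32


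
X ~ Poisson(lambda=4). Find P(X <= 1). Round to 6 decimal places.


P(X<=1) = e^(-4)*4^0/0! + e^(-4)*4^1/1!
≈ 0.0183156389 + 0.0732625556
= 0.0915781945
≈ 0.091578

0.091578


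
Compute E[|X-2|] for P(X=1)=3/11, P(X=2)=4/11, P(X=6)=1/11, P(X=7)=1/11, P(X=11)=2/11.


E[|X-2|] = sum(g(x)*P(x))
= 1*3/11 + 0*4/11 + 4*1/11 + 5*1/11 + 9*2/11
= 30/11

30/11


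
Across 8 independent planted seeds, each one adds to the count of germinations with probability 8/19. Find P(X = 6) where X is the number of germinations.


P(X=6) = C(8,6) * p^6 * (1-p)^2
= 28 * 262144/47045881 * 121/361
= 888143872/16983563041

888143872/16983563041


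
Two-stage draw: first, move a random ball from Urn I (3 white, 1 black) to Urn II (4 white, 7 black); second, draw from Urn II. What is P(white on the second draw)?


P(transfer white) = 3/4; P(transfer black) = 1/4
If white transferred: Urn II has 5 white of 12, so P(white|white moved) = 5/12
If black transferred: Urn II has 4 white of 12, so P(white|black moved) = 1/3
By total probability: P(white) = 3/4*5/12 + 1/4*1/3 = 19/48

19/48


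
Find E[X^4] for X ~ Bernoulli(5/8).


For Bernoulli: X in {0,1}
E[X^4] = 0^4*(1-5/8) + 1^4*5/8 = 5/8

5/8


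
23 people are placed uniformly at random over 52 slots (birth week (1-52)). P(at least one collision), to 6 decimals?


P(all different) = prod((52-i)/52 for i=0..22) = 0.003105
P(at least one match) = 1 - 0.003105 = 0.996895

0.996895


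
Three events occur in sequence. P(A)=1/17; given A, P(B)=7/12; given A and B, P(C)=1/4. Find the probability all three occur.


P(A∩B∩C) = P(A) * P(B|A) * P(C|A∩B)
= 1/17 * 7/12 * 1/4
= 7/204 * 1/4 = 7/816

7/816


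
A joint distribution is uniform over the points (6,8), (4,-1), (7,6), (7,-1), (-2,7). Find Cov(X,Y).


E[X]=22/5, E[Y]=19/5, E[XY]=13
Cov(X,Y) = E[XY] - E[X]E[Y] = 13 - 22/5*19/5 = -93/25

-93/25


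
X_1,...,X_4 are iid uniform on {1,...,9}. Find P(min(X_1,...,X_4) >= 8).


P(min >= 8) = P(all X_i >= 8) = (P(X_1 >= 8))^4
= (2/9)^4 = 16/6561

16/6561


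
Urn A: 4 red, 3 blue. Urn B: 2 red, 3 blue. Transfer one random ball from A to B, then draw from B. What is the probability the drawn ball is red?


P(transfer red) = 4/7; P(transfer blue) = 3/7
If red transferred: Urn II has 3 red of 6, so P(red|red moved) = 1/2
If blue transferred: Urn II has 2 red of 6, so P(red|blue moved) = 1/3
By total probability: P(red) = 4/7*1/2 + 3/7*1/3 = 3/7

3/7


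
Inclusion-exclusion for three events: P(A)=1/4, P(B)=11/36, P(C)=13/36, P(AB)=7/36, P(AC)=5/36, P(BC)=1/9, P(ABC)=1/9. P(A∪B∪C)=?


P(A∪B∪C) = P(A)+P(B)+P(C) - P(AB)-P(AC)-P(BC) + P(ABC)
= 1/4+11/36+13/36 - 7/36-5/36-1/9 + 1/9
= 7/12

7/12


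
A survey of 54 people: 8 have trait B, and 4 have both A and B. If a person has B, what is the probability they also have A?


P(A|B) = P(A∩B)/P(B) = (4/54)/(8/54) = 4/8 = 1/2

1/2


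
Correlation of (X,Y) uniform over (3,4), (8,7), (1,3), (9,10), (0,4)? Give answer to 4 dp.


Cov(X,Y) = 8.6800, Var(X) = 13.3600, Var(Y) = 6.6400
rho = Cov/(sqrt(VarX)*sqrt(VarY)) = 0.9216

0.9216


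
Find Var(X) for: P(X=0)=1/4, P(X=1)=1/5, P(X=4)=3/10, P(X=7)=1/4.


E[X] = 63/20, E[X^2] = 69/4
Var(X) = E[X^2] - (E[X])^2 = 69/4 - (63/20)^2 = 2931/400

2931/400


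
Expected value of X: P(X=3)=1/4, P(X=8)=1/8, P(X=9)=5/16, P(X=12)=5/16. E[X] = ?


E[X] = sum(x * P(x))
= 3*1/4 + 8*1/8 + 9*5/16 + 12*5/16
= 133/16

133/16


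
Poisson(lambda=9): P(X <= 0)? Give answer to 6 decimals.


P(X<=0) = e^(-9)*9^0/0!
≈ 0.0001234098
≈ 0.000123

0.000123


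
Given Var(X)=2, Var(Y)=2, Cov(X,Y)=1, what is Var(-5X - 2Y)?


Var(-5X - 2Y) = (-5)^2*Var(X) + (-2)^2*Var(Y) + 2*(-5)*(-2)*Cov(X,Y)
= 25*2 + 4*2 + 20*1
= 50 + 8 + 20 = 78

78


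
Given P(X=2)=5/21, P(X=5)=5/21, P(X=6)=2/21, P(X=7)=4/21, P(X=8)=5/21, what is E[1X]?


E[1X] = sum(g(x)*P(x))
= 2*5/21 + 5*5/21 + 6*2/21 + 7*4/21 + 8*5/21
= 115/21

115/21


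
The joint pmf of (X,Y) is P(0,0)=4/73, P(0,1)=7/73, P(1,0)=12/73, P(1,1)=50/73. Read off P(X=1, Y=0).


Read from table: P(X=1, Y=0) = 12/73

12/73


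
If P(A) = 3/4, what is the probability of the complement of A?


P(A') = 1 - P(A) = 1 - 3/4 = 1/4

1/4


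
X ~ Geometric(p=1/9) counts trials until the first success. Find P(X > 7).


P(X > 7) = P(first 7 trials all fail) = (1-p)^7 = (8/9)^7 = 2097152/4782969

2097152/4782969


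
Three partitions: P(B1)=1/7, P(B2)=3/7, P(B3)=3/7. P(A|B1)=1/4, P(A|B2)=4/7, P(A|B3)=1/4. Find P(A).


P(A) = P(A|B1)P(B1) + P(A|B2)P(B2) + P(A|B3)P(B3)
= 1/4*1/7 + 4/7*3/7 + 1/4*3/7
= 1/28 + 12/49 + 3/28 = 19/49

19/49


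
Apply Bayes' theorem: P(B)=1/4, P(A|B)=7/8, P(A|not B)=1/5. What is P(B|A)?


P(A) = P(A|B)P(B) + P(A|B')P(B') = 7/8*1/4 + 1/5*3/4 = 59/160
P(B|A) = P(A|B)P(B)/P(A) = (7/32)/(59/160) = 35/59

35/59


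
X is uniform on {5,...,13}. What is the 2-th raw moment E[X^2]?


E[X^2] = (1/9) * sum(x^2 for x=5..13)
= 789/9 = 263/3

263/3


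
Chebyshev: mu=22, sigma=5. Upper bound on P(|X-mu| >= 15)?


k = 15/5 = 3
Chebyshev: P(|X-mu| >= k*sigma) <= 1/k^2 = 1/3^2 = 1/9

1/9


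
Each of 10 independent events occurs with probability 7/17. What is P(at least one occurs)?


P(at least one) = 1 - P(none)
P(none) = (1 - 7/17)^10 = (10/17)^10 = 10000000000/2015993900449
P(at least one) = 1 - 10000000000/2015993900449 = 2005993900449/2015993900449

2005993900449/2015993900449


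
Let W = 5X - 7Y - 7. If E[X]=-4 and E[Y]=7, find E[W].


E[5X - 7Y - 7] = 5*E[X] - 7*E[Y] - 7
= (5)*(-4) + (-7)*(7) + (-7)
= -20 - 49 - 7 = -76

-76


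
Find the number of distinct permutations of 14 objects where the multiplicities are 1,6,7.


14! = 87178291200
Denominator: 1!=1 * 6!=720 * 7!=5040
Coefficient = 87178291200 / 3628800 = 24024

24024


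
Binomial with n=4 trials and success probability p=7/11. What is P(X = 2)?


P(X=2) = C(4,2) * p^2 * (1-p)^2
= 6 * 49/121 * 16/121
= 4704/14641

4704/14641


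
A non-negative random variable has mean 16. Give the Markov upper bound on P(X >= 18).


Markov: P(X >= a) <= E[X]/a
P(X >= 18) <= 16/18 = 8/9

8/9


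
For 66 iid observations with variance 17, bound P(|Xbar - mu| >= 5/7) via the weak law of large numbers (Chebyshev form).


Var(Xbar) = Var(X)/n = 17/66
Chebyshev: P(|Xbar-mu| >= 5/7) <= Var(Xbar)/(5/7)^2 = (17/66)/(25/49) = 833/1650

833/1650


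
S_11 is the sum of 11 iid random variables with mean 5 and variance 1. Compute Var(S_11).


By independence, Var(S_n) = n*Var(X_1) = 11*1 = 11

11


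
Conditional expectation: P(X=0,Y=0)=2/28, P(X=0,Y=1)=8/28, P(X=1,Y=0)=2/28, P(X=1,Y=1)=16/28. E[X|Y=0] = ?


P(Y=0) = 4/28
E[X|Y=0] = (0*2 + 1*2)/4 = 2/4 = 1/2

1/2


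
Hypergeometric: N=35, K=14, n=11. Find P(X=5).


P(X=5) = C(14,5)*C(21,6) / C(35,11)
= 2002*54264 / 417225900
= 108636528/417225900 = 5852/22475

5852/22475


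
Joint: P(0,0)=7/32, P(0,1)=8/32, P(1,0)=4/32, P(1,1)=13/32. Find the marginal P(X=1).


P(X=1) = P(1,0)+P(1,1) = 4/32 + 13/32 = 17/32

17/32


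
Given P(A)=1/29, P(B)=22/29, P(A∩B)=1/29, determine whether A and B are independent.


P(A)*P(B) = 1/29*22/29 = 22/841
P(A∩B) = 1/29 != 22/841, so not independent

No, A and B are not independent


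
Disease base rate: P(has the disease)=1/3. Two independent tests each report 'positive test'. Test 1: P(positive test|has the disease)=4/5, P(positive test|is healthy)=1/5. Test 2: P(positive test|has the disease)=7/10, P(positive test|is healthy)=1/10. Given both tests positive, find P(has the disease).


After test 1: P(+) = 4/5*1/3 + 1/5*2/3 = 2/5
P(B|+) = (4/15)/(2/5) = 2/3
After test 2 (use post1 as new prior): P(+) = 7/10*2/3 + 1/10*1/3 = 1/2
P(B|+,+) = (7/15)/(1/2) = 14/15

14/15


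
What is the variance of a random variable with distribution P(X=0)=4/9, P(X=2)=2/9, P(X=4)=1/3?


E[X] = 16/9, E[X^2] = 56/9
Var(X) = E[X^2] - (E[X])^2 = 56/9 - (16/9)^2 = 248/81

248/81


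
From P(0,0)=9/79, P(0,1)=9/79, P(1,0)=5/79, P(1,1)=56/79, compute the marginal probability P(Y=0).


P(Y=0) = P(0,0)+P(1,0) = 9/79 + 5/79 = 14/79

14/79


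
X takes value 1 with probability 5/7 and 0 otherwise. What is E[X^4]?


For Bernoulli: X in {0,1}
E[X^4] = 0^4*(1-5/7) + 1^4*5/7 = 5/7

5/7


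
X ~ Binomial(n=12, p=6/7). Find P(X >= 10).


P(X>=10) = P(X=10) + P(X=11) + P(X=12)
= 3990767616/13841287201 + 4353564672/13841287201 + 2176782336/13841287201
= 10521114624/13841287201

10521114624/13841287201


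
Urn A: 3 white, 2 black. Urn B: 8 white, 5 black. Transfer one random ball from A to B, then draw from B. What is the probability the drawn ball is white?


P(transfer white) = 3/5; P(transfer black) = 2/5
If white transferred: Urn II has 9 white of 14, so P(white|white moved) = 9/14
If black transferred: Urn II has 8 white of 14, so P(white|black moved) = 4/7
By total probability: P(white) = 3/5*9/14 + 2/5*4/7 = 43/70

43/70


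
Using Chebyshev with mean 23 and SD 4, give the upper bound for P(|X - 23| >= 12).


k = 12/4 = 3
Chebyshev: P(|X-mu| >= k*sigma) <= 1/k^2 = 1/3^2 = 1/9

1/9


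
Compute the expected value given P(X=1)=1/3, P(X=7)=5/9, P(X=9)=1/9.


E[X] = sum(x * P(x))
= 1*1/3 + 7*5/9 + 9*1/9
= 47/9

47/9


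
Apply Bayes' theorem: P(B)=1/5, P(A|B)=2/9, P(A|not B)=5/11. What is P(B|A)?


P(A) = P(A|B)P(B) + P(A|B')P(B') = 2/9*1/5 + 5/11*4/5 = 202/495
P(B|A) = P(A|B)P(B)/P(A) = (2/45)/(202/495) = 11/101

11/101


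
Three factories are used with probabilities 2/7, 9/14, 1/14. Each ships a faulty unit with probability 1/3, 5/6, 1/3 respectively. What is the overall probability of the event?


P(A) = P(A|B1)P(B1) + P(A|B2)P(B2) + P(A|B3)P(B3)
= 1/3*2/7 + 5/6*9/14 + 1/3*1/14
= 2/21 + 15/28 + 1/42 = 55/84

55/84


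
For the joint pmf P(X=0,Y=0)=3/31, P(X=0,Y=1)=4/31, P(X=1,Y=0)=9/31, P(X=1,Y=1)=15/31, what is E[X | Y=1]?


P(Y=1) = 19/31
E[X|Y=1] = (0*4 + 1*15)/19 = 15/19

15/19


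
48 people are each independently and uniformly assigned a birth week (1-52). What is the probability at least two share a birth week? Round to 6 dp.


P(all different) = prod((52-i)/52 for i=0..47) = 0.000000
P(at least one match) = 1 - 0.000000 = 1.000000

1.000000


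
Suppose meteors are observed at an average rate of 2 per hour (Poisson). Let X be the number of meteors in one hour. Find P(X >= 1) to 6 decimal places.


P(X>=1) = 1 - P(X<=0) = 1 - (e^(-2)*2^0/0!)
≈ 1 - 0.1353352832 = 0.8646647168
≈ 0.864665

0.864665


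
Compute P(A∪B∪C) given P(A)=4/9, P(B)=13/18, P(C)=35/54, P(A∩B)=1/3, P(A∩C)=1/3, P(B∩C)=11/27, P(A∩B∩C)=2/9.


P(A∪B∪C) = P(A)+P(B)+P(C) - P(AB)-P(AC)-P(BC) + P(ABC)
= 4/9+13/18+35/54 - 1/3-1/3-11/27 + 2/9
= 26/27

26/27


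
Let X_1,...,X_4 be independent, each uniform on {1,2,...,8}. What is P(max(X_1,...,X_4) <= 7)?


P(max <= 7) = P(all X_i <= 7) = (P(X_1 <= 7))^4
= (7/8)^4 = 2401/4096

2401/4096


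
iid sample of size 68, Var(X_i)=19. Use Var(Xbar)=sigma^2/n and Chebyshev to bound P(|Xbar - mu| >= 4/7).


Var(Xbar) = Var(X)/n = 19/68
Chebyshev: P(|Xbar-mu| >= 4/7) <= Var(Xbar)/(4/7)^2 = (19/68)/(16/49) = 931/1088

931/1088


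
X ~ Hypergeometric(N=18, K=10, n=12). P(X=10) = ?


P(X=10) = C(10,10)*C(8,2) / C(18,12)
= 1*28 / 18564
= 28/18564 = 1/663

1/663


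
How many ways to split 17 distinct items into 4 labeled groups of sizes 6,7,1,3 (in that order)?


17! = 355687428096000
Denominator: 6!=720 * 7!=5040 * 1!=1 * 3!=6
Coefficient = 355687428096000 / 21772800 = 16336320

16336320


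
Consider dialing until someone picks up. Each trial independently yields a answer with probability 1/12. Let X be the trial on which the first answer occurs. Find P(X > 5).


P(X > 5) = P(first 5 trials all fail) = (1-p)^5 = (11/12)^5 = 161051/248832

161051/248832


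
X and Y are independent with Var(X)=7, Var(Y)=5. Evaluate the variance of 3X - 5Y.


Independence => Cov(X,Y)=0
Var(3X - 5Y) = 3^2*Var(X) + (-5)^2*Var(Y)
= 9*7 + 25*5 = 188

188


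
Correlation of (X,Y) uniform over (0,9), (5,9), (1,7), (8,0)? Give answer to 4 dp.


Cov(X,Y) = -8.8750, Var(X) = 10.2500, Var(Y) = 13.6875
rho = Cov/(sqrt(VarX)*sqrt(VarY)) = -0.7493

-0.7493


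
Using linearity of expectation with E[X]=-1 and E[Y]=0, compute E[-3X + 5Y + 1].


E[-3X + 5Y + 1] = -3*E[X] + 5*E[Y] + 1
= (-3)*(-1) + (5)*(0) + (1)
= 3 + 0 + 1 = 4

4


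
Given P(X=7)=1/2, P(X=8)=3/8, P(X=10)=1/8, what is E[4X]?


E[4X] = sum(g(x)*P(x))
= 28*1/2 + 32*3/8 + 40*1/8
= 31

31


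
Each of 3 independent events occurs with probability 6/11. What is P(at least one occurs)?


P(at least one) = 1 - P(none)
P(none) = (1 - 6/11)^3 = (5/11)^3 = 125/1331
P(at least one) = 1 - 125/1331 = 1206/1331

1206/1331


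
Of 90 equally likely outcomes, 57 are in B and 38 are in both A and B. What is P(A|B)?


P(A|B) = P(A∩B)/P(B) = (38/90)/(57/90) = 38/57 = 2/3

2/3


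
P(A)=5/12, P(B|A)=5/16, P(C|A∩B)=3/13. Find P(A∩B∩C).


P(A∩B∩C) = P(A) * P(B|A) * P(C|A∩B)
= 5/12 * 5/16 * 3/13
= 25/192 * 3/13 = 25/832

25/832


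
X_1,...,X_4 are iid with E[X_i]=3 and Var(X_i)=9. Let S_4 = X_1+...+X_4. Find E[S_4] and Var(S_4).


E[S_n] = n*mu = 4*3 = 12
Var(S_n) = n*sigma^2 = 4*9 = 36

E[S_4]=12, Var(S_4)=36


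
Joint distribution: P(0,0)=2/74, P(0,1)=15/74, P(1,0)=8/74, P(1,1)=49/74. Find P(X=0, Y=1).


Read from table: P(X=0, Y=1) = 15/74

15/74


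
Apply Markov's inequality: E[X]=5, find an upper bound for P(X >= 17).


Markov: P(X >= a) <= E[X]/a
P(X >= 17) <= 5/17

5/17


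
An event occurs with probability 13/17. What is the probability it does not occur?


P(A') = 1 - P(A) = 1 - 13/17 = 4/17

4/17
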